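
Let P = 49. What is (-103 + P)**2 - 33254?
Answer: -30338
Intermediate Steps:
(-103 + P)**2 - 33254 = (-103 + 49)**2 - 33254 = (-54)**2 - 33254 = 2916 - 33254 = -30338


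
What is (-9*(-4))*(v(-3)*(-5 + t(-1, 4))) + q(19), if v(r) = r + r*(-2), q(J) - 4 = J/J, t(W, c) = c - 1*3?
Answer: -427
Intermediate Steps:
t(W, c) = -3 + c (t(W, c) = c - 3 = -3 + c)
q(J) = 5 (q(J) = 4 + J/J = 4 + 1 = 5)
v(r) = -r (v(r) = r - 2*r = -r)
(-9*(-4))*(v(-3)*(-5 + t(-1, 4))) + q(19) = (-9*(-4))*((-1*(-3))*(-5 + (-3 + 4))) + 5 = 36*(3*(-5 + 1)) + 5 = 36*(3*(-4)) + 5 = 36*(-12) + 5 = -432 + 5 = -427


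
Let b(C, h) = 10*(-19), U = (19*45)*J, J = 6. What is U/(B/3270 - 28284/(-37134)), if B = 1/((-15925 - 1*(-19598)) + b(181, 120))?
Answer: 6344015264100/941924297 ≈ 6735.2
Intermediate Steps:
U = 5130 (U = (19*45)*6 = 855*6 = 5130)
b(C, h) = -190
B = 1/3483 (B = 1/((-15925 - 1*(-19598)) - 190) = 1/((-15925 + 19598) - 190) = 1/(3673 - 190) = 1/3483 ≈ 0.00028711)
U/(B/3270 - 28284/(-37134)) = 5130/((1/3483)/3270 - 28284/(-37134)) = 5130/((1/3483)*(1/3270) - 28284*(-1/37134)) = 5130/(1/11389410 + 4714/6189) = 5130/(17896561643/23496352830) = 5130*(23496352830/17896561643) = 6344015264100/941924297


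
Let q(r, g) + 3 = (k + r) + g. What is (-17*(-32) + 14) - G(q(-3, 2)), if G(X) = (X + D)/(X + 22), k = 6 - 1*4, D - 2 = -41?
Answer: 11201/20 ≈ 560.05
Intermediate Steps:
D = -39 (D = 2 - 41 = -39)
k = 2 (k = 6 - 4 = 2)
q(r, g) = -1 + g + r (q(r, g) = -3 + ((2 + r) + g) = -3 + (2 + g + r) = -1 + g + r)
G(X) = (-39 + X)/(22 + X) (G(X) = (X - 39)/(X + 22) = (-39 + X)/(22 + X))
(-17*(-32) + 14) - G(q(-3, 2)) = (-17*(-32) + 14) - (-39 + (-1 + 2 - 3))/(22 + (-1 + 2 - 3)) = (544 + 14) - (-39 - 2)/(22 - 2) = 558 - (-41)/20 = 558 - 1*(-41/20) = 558 + 41/20 = 11201/20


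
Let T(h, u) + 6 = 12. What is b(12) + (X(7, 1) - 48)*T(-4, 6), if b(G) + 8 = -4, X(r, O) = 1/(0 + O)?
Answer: -294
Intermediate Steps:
X(r, O) = 1/O
T(h, u) = 6 (T(h, u) = -6 + 12 = 6)
b(G) = -12 (b(G) = -8 - 4 = -12)
b(12) + (X(7, 1) - 48)*T(-4, 6) = -12 + (1/1 - 48)*6 = -12 + (1 - 48)*6 = -12 - 47*6 = -12 - 282 = -294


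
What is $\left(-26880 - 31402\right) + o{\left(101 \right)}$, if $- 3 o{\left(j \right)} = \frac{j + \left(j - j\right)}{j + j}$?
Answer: $- \frac{349693}{6} \approx -58282.0$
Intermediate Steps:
$o{\left(j \right)} = - \frac{1}{6}$ ($o{\left(j \right)} = - \frac{\left(j + \left(j - j\right)\right) \frac{1}{j + j}}{3} = - \frac{\left(j + 0\right) \frac{1}{2 j}}{3} = - \frac{j \frac{1}{2 j}}{3} = \left(- \frac{1}{3}\right) \frac{1}{2} = - \frac{1}{6}$)
$\left(-26880 - 31402\right) + o{\left(101 \right)} = \left(-26880 - 31402\right) - \frac{1}{6} = -58282 - \frac{1}{6} = - \frac{349693}{6}$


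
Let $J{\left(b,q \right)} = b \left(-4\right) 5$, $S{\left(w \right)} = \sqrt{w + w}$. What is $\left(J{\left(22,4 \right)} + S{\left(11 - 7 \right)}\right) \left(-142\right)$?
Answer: $62480 - 284 \sqrt{2} \approx 62078.0$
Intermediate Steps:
$S{\left(w \right)} = \sqrt{2} \sqrt{w}$ ($S{\left(w \right)} = \sqrt{2 w} = \sqrt{2} \sqrt{w}$)
$J{\left(b,q \right)} = - 20 b$ ($J{\left(b,q \right)} = - 4 b 5 = - 20 b$)
$\left(J{\left(22,4 \right)} + S{\left(11 - 7 \right)}\right) \left(-142\right) = \left(\left(-20\right) 22 + \sqrt{2} \sqrt{11 - 7}\right) \left(-142\right) = \left(-440 + \sqrt{2} \sqrt{11 - 7}\right) \left(-142\right) = \left(-440 + \sqrt{2} \sqrt{4}\right) \left(-142\right) = \left(-440 + \sqrt{2} \cdot 2\right) \left(-142\right) = \left(-440 + 2 \sqrt{2}\right) \left(-142\right) = 62480 - 284 \sqrt{2}$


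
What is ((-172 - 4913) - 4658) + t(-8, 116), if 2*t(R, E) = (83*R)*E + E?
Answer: -48197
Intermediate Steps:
t(R, E) = E/2 + 83*E*R/2 (t(R, E) = ((83*R)*E + E)/2 = (83*E*R + E)/2 = (E + 83*E*R)/2 = E/2 + 83*E*R/2)
((-172 - 4913) - 4658) + t(-8, 116) = ((-172 - 4913) - 4658) + (½)*116*(1 + 83*(-8)) = (-5085 - 4658) + (½)*116*(1 - 664) = -9743 + (½)*116*(-663) = -9743 - 38454 = -48197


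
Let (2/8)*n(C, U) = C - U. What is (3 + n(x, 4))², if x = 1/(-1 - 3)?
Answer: 196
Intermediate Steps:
x = -¼ (x = 1/(-4) = -¼ ≈ -0.25000)
n(C, U) = -4*U + 4*C (n(C, U) = 4*(C - U) = -4*U + 4*C)
(3 + n(x, 4))² = (3 + (-4*4 + 4*(-¼)))² = (3 + (-16 - 1))² = (3 - 17)² = (-14)² = 196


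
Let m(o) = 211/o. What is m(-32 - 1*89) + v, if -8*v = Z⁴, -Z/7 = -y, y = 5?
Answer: -181577313/968 ≈ -1.8758e+5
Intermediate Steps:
Z = 35 (Z = -(-7)*5 = -7*(-5) = 35)
v = -1500625/8 (v = -⅛*35⁴ = -⅛*1500625 = -1500625/8 ≈ -1.8758e+5)
m(-32 - 1*89) + v = 211/(-32 - 1*89) - 1500625/8 = 211/(-32 - 89) - 1500625/8 = 211/(-121) - 1500625/8 = 211*(-1/121) - 1500625/8 = -211/121 - 1500625/8 = -181577313/968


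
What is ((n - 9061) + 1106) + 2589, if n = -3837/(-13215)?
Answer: -23635951/4405 ≈ -5365.7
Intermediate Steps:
n = 1279/4405 (n = -3837*(-1/13215) = 1279/4405 ≈ 0.29035)
((n - 9061) + 1106) + 2589 = ((1279/4405 - 9061) + 1106) + 2589 = (-39912426/4405 + 1106) + 2589 = -35040496/4405 + 2589 = -23635951/4405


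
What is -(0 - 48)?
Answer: 48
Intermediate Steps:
-(0 - 48) = -1*(-48) = 48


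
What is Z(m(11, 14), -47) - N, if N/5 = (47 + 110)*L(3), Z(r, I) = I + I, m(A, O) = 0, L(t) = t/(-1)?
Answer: 2261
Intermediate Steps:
L(t) = -t (L(t) = t*(-1) = -t)
Z(r, I) = 2*I
N = -2355 (N = 5*((47 + 110)*(-1*3)) = 5*(157*(-3)) = 5*(-471) = -2355)
Z(m(11, 14), -47) - N = 2*(-47) - 1*(-2355) = -94 + 2355 = 2261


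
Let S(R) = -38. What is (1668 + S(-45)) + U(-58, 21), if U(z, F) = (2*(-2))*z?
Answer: 1862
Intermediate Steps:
U(z, F) = -4*z
(1668 + S(-45)) + U(-58, 21) = (1668 - 38) - 4*(-58) = 1630 + 232 = 1862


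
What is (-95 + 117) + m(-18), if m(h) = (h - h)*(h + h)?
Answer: 22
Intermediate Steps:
m(h) = 0 (m(h) = 0*(2*h) = 0)
(-95 + 117) + m(-18) = (-95 + 117) + 0 = 22 + 0 = 22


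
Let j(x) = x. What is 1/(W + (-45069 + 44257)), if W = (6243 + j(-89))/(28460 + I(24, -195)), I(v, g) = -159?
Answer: -28301/22974258 ≈ -0.0012319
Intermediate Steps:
W = 6154/28301 (W = (6243 - 89)/(28460 - 159) = 6154/28301 ≈ 0.21745)
1/(W + (-45069 + 44257)) = 1/(6154/28301 + (-45069 + 44257)) = 1/(6154/28301 - 812) = 1/(-22974258/28301) = -28301/22974258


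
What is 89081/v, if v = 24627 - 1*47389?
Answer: -89081/22762 ≈ -3.9136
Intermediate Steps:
v = -22762 (v = 24627 - 47389 = -22762)
89081/v = 89081/(-22762) = 89081*(-1/22762) = -89081/22762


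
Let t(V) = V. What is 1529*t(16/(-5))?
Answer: -24464/5 ≈ -4892.8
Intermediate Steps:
1529*t(16/(-5)) = 1529*(16/(-5)) = 1529*(16*(-1/5)) = 1529*(-16/5) = -24464/5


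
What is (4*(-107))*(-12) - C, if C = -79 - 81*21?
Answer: 6916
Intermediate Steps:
C = -1780 (C = -79 - 1701 = -1780)
(4*(-107))*(-12) - C = (4*(-107))*(-12) - 1*(-1780) = -428*(-12) + 1780 = 5136 + 1780 = 6916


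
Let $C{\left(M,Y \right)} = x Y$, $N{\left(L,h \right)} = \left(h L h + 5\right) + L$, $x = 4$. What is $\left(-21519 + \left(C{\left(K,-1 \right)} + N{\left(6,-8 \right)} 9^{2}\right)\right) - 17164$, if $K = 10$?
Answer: $-6692$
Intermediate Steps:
$N{\left(L,h \right)} = 5 + L + L h^{2}$ ($N{\left(L,h \right)} = \left(L h h + 5\right) + L = \left(L h^{2} + 5\right) + L = \left(5 + L h^{2}\right) + L = 5 + L + L h^{2}$)
$C{\left(M,Y \right)} = 4 Y$
$\left(-21519 + \left(C{\left(K,-1 \right)} + N{\left(6,-8 \right)} 9^{2}\right)\right) - 17164 = \left(-21519 + \left(4 \left(-1\right) + \left(5 + 6 + 6 \left(-8\right)^{2}\right) 9^{2}\right)\right) - 17164 = \left(-21519 - \left(4 - \left(5 + 6 + 6 \cdot 64\right) 81\right)\right) - 17164 = \left(-21519 - \left(4 - \left(5 + 6 + 384\right) 81\right)\right) - 17164 = \left(-21519 + \left(-4 + 395 \cdot 81\right)\right) - 17164 = \left(-21519 + \left(-4 + 31995\right)\right) - 17164 = \left(-21519 + 31991\right) - 17164 = 10472 - 17164 = -6692$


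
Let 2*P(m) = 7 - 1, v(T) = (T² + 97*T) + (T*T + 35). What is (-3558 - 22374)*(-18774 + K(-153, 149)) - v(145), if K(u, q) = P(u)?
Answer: 486713422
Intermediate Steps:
v(T) = 35 + 2*T² + 97*T (v(T) = (T² + 97*T) + (T² + 35) = (T² + 97*T) + (35 + T²) = 35 + 2*T² + 97*T)
P(m) = 3 (P(m) = (7 - 1)/2 = (½)*6 = 3)
K(u, q) = 3
(-3558 - 22374)*(-18774 + K(-153, 149)) - v(145) = (-3558 - 22374)*(-18774 + 3) - (35 + 2*145² + 97*145) = -25932*(-18771) - (35 + 2*21025 + 14065) = 486769572 - (35 + 42050 + 14065) = 486769572 - 1*56150 = 486769572 - 56150 = 486713422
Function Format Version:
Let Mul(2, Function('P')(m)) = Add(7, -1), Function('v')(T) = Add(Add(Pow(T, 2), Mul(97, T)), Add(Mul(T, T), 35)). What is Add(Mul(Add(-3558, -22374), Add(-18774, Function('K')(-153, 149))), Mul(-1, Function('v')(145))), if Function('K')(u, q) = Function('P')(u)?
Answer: 486713422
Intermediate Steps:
Function('v')(T) = Add(35, Mul(2, Pow(T, 2)), Mul(97, T)) (Function('v')(T) = Add(Add(Pow(T, 2), Mul(97, T)), Add(Pow(T, 2), 35)) = Add(Add(Pow(T, 2), Mul(97, T)), Add(35, Pow(T, 2))) = Add(35, Mul(2, Pow(T, 2)), Mul(97, T)))
Function('P')(m) = 3 (Function('P')(m) = Mul(Rational(1, 2), Add(7, -1)) = Mul(Rational(1, 2), 6) = 3)
Function('K')(u, q) = 3
Add(Mul(Add(-3558, -22374), Add(-18774, Function('K')(-153, 149))), Mul(-1, Function('v')(145))) = Add(Mul(Add(-3558, -22374), Add(-18774, 3)), Mul(-1, Add(35, Mul(2, Pow(145, 2)), Mul(97, 145)))) = Add(Mul(-25932, -18771), Mul(-1, Add(35, Mul(2, 21025), 14065))) = Add(486769572, Mul(-1, Add(35, 42050, 14065))) = Add(486769572, Mul(-1, 56150)) = Add(486769572, -56150) = 486713422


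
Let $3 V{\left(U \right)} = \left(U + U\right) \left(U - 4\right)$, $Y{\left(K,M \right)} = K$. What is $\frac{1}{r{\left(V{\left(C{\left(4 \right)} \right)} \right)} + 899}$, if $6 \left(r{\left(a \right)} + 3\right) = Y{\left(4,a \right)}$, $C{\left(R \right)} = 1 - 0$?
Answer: $\frac{3}{2690} \approx 0.0011152$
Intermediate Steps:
$C{\left(R \right)} = 1$ ($C{\left(R \right)} = 1 + 0 = 1$)
$V{\left(U \right)} = \frac{2 U \left(-4 + U\right)}{3}$ ($V{\left(U \right)} = \frac{\left(U + U\right) \left(U - 4\right)}{3} = \frac{2 U \left(-4 + U\right)}{3}$)
$r{\left(a \right)} = - \frac{7}{3}$ ($r{\left(a \right)} = -3 + \frac{1}{6} \cdot 4 = -3 + \frac{2}{3} = - \frac{7}{3}$)
$\frac{1}{r{\left(V{\left(C{\left(4 \right)} \right)} \right)} + 899} = \frac{1}{- \frac{7}{3} + 899} = \frac{1}{\frac{2690}{3}} = \frac{3}{2690}$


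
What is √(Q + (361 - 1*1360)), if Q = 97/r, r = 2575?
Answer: 2*I*√66237446/515 ≈ 31.606*I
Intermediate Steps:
Q = 97/2575 ≈ 0.037670
√(Q + (361 - 1*1360)) = √(97/2575 + (361 - 1*1360)) = √(97/2575 + (361 - 1360)) = √(97/2575 - 999) = √(-2572328/2575) = 2*I*√66237446/515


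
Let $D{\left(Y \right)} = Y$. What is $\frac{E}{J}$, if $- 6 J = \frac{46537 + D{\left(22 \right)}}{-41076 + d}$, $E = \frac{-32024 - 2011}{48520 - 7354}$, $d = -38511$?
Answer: $- \frac{902914515}{106480433} \approx -8.4796$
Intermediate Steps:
$E = - \frac{11345}{13722}$ ($E = - \frac{34035}{41166} = \left(-34035\right) \frac{1}{41166} = - \frac{11345}{13722} \approx -0.82677$)
$J = \frac{46559}{477522}$ ($J = - \frac{\left(46537 + 22\right) \frac{1}{-41076 - 38511}}{6} = - \frac{46559 \frac{1}{-79587}}{6} = - \frac{46559 \left(- \frac{1}{79587}\right)}{6} = \left(- \frac{1}{6}\right) \left(- \frac{46559}{79587}\right) = \frac{46559}{477522} \approx 0.097501$)
$\frac{E}{J} = - \frac{11345}{13722 \cdot \frac{46559}{477522}} = \left(- \frac{11345}{13722}\right) \frac{477522}{46559} = - \frac{902914515}{106480433}$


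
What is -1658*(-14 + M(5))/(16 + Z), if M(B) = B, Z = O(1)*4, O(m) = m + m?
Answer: 2487/4 ≈ 621.75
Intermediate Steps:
O(m) = 2*m
Z = 8 (Z = (2*1)*4 = 2*4 = 8)
-1658*(-14 + M(5))/(16 + Z) = -1658*(-14 + 5)/(16 + 8) = -(-14922)/24 = -1658*(-3/8) = 2487/4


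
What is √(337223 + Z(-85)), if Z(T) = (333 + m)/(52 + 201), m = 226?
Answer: √21585448434/253 ≈ 580.71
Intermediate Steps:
Z(T) = 559/253 (Z(T) = (333 + 226)/(52 + 201) = 559/253)
√(337223 + Z(-85)) = √(337223 + 559/253) = √(85317978/253) = √21585448434/253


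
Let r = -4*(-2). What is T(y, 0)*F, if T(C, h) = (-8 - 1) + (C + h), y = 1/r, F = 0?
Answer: 0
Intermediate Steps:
r = 8
y = 1/8 ≈ 0.12500
T(C, h) = -9 + C + h (T(C, h) = -9 + (C + h) = -9 + C + h)
T(y, 0)*F = (-9 + 1/8 + 0)*0 = -71/8*0 = 0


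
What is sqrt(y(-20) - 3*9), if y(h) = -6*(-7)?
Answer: sqrt(15) ≈ 3.8730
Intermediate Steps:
y(h) = 42
sqrt(y(-20) - 3*9) = sqrt(42 - 3*9) = sqrt(42 - 27) = sqrt(15)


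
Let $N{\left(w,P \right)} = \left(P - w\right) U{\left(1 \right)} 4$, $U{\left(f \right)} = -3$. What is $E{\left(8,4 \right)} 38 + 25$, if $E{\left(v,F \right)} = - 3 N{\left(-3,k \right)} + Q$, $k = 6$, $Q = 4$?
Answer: $12489$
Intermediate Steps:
$N{\left(w,P \right)} = - 12 P + 12 w$ ($N{\left(w,P \right)} = \left(P - w\right) \left(-3\right) 4 = \left(- 3 P + 3 w\right) 4 = - 12 P + 12 w$)
$E{\left(v,F \right)} = 328$ ($E{\left(v,F \right)} = - 3 \left(\left(-12\right) 6 + 12 \left(-3\right)\right) + 4 = - 3 \left(-72 - 36\right) + 4 = \left(-3\right) \left(-108\right) + 4 = 324 + 4 = 328$)
$E{\left(8,4 \right)} 38 + 25 = 328 \cdot 38 + 25 = 12464 + 25 = 12489$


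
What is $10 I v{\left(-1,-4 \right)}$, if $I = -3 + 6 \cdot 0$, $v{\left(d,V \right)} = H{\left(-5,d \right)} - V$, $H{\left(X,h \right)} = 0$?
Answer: $-120$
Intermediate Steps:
$v{\left(d,V \right)} = - V$ ($v{\left(d,V \right)} = 0 - V = - V$)
$I = -3$ ($I = -3 + 0 = -3$)
$10 I v{\left(-1,-4 \right)} = 10 \left(-3\right) \left(\left(-1\right) \left(-4\right)\right) = \left(-30\right) 4 = -120$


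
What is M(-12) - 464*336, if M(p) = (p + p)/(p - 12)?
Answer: -155903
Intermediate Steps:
M(p) = 2*p/(-12 + p) (M(p) = (2*p)/(-12 + p) = 2*p/(-12 + p))
M(-12) - 464*336 = 2*(-12)/(-12 - 12) - 464*336 = 2*(-12)/(-24) - 155904 = 2*(-12)*(-1/24) - 155904 = 1 - 155904 = -155903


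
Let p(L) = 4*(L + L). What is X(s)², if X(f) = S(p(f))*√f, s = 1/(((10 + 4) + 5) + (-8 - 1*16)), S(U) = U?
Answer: -64/125 ≈ -0.51200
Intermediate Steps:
p(L) = 8*L (p(L) = 4*(2*L) = 8*L)
s = -⅕ (s = 1/((14 + 5) + (-8 - 16)) = 1/(19 - 24) = 1/(-5) = -⅕ ≈ -0.20000)
X(f) = 8*f^(3/2) (X(f) = (8*f)*√f = 8*f^(3/2))
X(s)² = (8*(-⅕)^(3/2))² = (8*(-I*√5/25))² = (-8*I*√5/25)² = -64/125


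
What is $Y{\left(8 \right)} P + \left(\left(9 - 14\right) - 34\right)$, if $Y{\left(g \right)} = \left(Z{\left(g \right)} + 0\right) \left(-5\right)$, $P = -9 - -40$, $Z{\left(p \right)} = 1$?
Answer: $-194$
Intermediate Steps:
$P = 31$ ($P = -9 + 40 = 31$)
$Y{\left(g \right)} = -5$ ($Y{\left(g \right)} = \left(1 + 0\right) \left(-5\right) = 1 \left(-5\right) = -5$)
$Y{\left(8 \right)} P + \left(\left(9 - 14\right) - 34\right) = \left(-5\right) 31 + \left(\left(9 - 14\right) - 34\right) = -155 - 39 = -194$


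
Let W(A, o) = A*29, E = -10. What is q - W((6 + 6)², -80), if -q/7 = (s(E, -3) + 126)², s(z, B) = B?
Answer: -110079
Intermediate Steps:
W(A, o) = 29*A
q = -105903 (q = -7*(-3 + 126)² = -7*123² = -7*15129 = -105903)
q - W((6 + 6)², -80) = -105903 - 29*(6 + 6)² = -105903 - 29*12² = -105903 - 29*144 = -105903 - 1*4176 = -105903 - 4176 = -110079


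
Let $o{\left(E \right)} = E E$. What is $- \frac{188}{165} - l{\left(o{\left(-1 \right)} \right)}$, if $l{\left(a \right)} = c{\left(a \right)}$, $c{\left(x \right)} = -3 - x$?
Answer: $\frac{472}{165} \approx 2.8606$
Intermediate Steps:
$o{\left(E \right)} = E^{2}$
$l{\left(a \right)} = -3 - a$
$- \frac{188}{165} - l{\left(o{\left(-1 \right)} \right)} = - \frac{188}{165} - \left(-3 - \left(-1\right)^{2}\right) = \left(-188\right) \frac{1}{165} - \left(-3 - 1\right) = - \frac{188}{165} - \left(-3 - 1\right) = - \frac{188}{165} - -4 = - \frac{188}{165} + 4 = \frac{472}{165}$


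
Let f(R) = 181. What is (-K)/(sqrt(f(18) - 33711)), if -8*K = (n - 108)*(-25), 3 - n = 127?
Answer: -145*I*sqrt(33530)/6706 ≈ -3.9593*I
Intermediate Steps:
n = -124 (n = 3 - 1*127 = 3 - 127 = -124)
K = -725 (K = -(-124 - 108)*(-25)/8 = -(-29)*(-25) = -1/8*5800 = -725)
(-K)/(sqrt(f(18) - 33711)) = (-1*(-725))/(sqrt(181 - 33711)) = 725/(sqrt(-33530)) = 725/((I*sqrt(33530))) = 725*(-I*sqrt(33530)/33530) = -145*I*sqrt(33530)/6706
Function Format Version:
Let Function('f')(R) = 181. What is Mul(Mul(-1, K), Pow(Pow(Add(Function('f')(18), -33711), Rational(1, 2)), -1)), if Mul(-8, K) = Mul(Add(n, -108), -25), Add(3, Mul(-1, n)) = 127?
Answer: Mul(Rational(-145, 6706), I, Pow(33530, Rational(1, 2))) ≈ Mul(-3.9593, I)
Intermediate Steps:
n = -124 (n = Add(3, Mul(-1, 127)) = Add(3, -127) = -124)
K = -725 (K = Mul(Rational(-1, 8), Mul(Add(-124, -108), -25)) = Mul(Rational(-1, 8), Mul(-232, -25)) = Mul(Rational(-1, 8), 5800) = -725)
Mul(Mul(-1, K), Pow(Pow(Add(Function('f')(18), -33711), Rational(1, 2)), -1)) = Mul(Mul(-1, -725), Pow(Pow(Add(181, -33711), Rational(1, 2)), -1)) = Mul(725, Pow(Pow(-33530, Rational(1, 2)), -1)) = Mul(725, Pow(Mul(I, Pow(33530, Rational(1, 2))), -1)) = Mul(725, Mul(Rational(-1, 33530), I, Pow(33530, Rational(1, 2)))) = Mul(Rational(-145, 6706), I, Pow(33530, Rational(1, 2)))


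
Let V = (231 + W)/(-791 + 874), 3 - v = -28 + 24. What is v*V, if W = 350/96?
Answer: 78841/3984 ≈ 19.789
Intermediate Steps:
W = 175/48 (W = 350*(1/96) = 175/48 ≈ 3.6458)
v = 7 (v = 3 - (-28 + 24) = 3 - 1*(-4) = 3 + 4 = 7)
V = 11263/3984 (V = (231 + 175/48)/(-791 + 874) = (11263/48)/83 = (11263/48)*(1/83) = 11263/3984 ≈ 2.8271)
v*V = 7*(11263/3984) = 78841/3984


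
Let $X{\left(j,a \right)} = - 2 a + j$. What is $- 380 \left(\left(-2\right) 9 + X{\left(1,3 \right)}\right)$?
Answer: $8740$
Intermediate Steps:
$X{\left(j,a \right)} = j - 2 a$
$- 380 \left(\left(-2\right) 9 + X{\left(1,3 \right)}\right) = - 380 \left(\left(-2\right) 9 + \left(1 - 6\right)\right) = - 380 \left(-18 + \left(1 - 6\right)\right) = - 380 \left(-18 - 5\right) = \left(-380\right) \left(-23\right) = 8740$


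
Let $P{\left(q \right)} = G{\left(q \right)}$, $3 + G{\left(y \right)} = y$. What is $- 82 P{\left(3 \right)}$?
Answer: $0$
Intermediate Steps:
$G{\left(y \right)} = -3 + y$
$P{\left(q \right)} = -3 + q$
$- 82 P{\left(3 \right)} = - 82 \left(-3 + 3\right) = \left(-82\right) 0 = 0$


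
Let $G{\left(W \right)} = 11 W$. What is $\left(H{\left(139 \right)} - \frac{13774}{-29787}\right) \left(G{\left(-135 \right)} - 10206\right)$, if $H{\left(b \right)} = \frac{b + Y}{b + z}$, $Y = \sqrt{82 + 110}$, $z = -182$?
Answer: $\frac{13826988567}{426947} + \frac{93528 \sqrt{3}}{43} \approx 36153.0$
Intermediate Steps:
$Y = 8 \sqrt{3}$ ($Y = \sqrt{192} = 8 \sqrt{3} \approx 13.856$)
$H{\left(b \right)} = \frac{b + 8 \sqrt{3}}{-182 + b}$ ($H{\left(b \right)} = \frac{b + 8 \sqrt{3}}{b - 182} = \frac{b + 8 \sqrt{3}}{-182 + b}$)
$\left(H{\left(139 \right)} - \frac{13774}{-29787}\right) \left(G{\left(-135 \right)} - 10206\right) = \left(\frac{139 + 8 \sqrt{3}}{-182 + 139} - \frac{13774}{-29787}\right) \left(11 \left(-135\right) - 10206\right) = \left(\frac{139 + 8 \sqrt{3}}{-43} - - \frac{13774}{29787}\right) \left(-1485 - 10206\right) = \left(- \frac{139 + 8 \sqrt{3}}{43} + \frac{13774}{29787}\right) \left(-11691\right) = \left(\left(- \frac{139}{43} - \frac{8 \sqrt{3}}{43}\right) + \frac{13774}{29787}\right) \left(-11691\right) = \left(- \frac{3548111}{1280841} - \frac{8 \sqrt{3}}{43}\right) \left(-11691\right) = \frac{13826988567}{426947} + \frac{93528 \sqrt{3}}{43}$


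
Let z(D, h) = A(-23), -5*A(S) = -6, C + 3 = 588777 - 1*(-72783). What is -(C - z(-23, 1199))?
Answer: -3307779/5 ≈ -6.6156e+5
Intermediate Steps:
C = 661557 (C = -3 + (588777 - 1*(-72783)) = -3 + (588777 + 72783) = -3 + 661560 = 661557)
A(S) = 6/5 (A(S) = -⅕*(-6) = 6/5)
z(D, h) = 6/5
-(C - z(-23, 1199)) = -(661557 - 1*6/5) = -(661557 - 6/5) = -1*3307779/5 = -3307779/5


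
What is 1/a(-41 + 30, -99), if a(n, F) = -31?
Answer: -1/31 ≈ -0.032258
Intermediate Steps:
1/a(-41 + 30, -99) = 1/(-31) = -1/31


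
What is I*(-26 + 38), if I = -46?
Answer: -552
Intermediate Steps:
I*(-26 + 38) = -46*(-26 + 38) = -46*12 = -552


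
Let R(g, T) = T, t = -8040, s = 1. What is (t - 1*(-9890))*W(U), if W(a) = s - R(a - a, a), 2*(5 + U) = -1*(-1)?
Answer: 10175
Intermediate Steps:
U = -9/2 (U = -5 + (-1*(-1))/2 = -5 + (½)*1 = -5 + ½ = -9/2 ≈ -4.5000)
W(a) = 1 - a
(t - 1*(-9890))*W(U) = (-8040 - 1*(-9890))*(1 - 1*(-9/2)) = (-8040 + 9890)*(1 + 9/2) = 1850*(11/2) = 10175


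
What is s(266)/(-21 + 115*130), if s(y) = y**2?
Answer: 70756/14929 ≈ 4.7395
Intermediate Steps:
s(266)/(-21 + 115*130) = 266**2/(-21 + 115*130) = 70756/(-21 + 14950) = 70756/14929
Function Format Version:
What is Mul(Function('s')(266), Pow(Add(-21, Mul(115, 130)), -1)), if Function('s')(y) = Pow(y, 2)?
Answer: Rational(70756, 14929) ≈ 4.7395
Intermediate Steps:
Mul(Function('s')(266), Pow(Add(-21, Mul(115, 130)), -1)) = Mul(Pow(266, 2), Pow(Add(-21, Mul(115, 130)), -1)) = Mul(70756, Pow(Add(-21, 14950), -1)) = Mul(70756, Pow(14929, -1)) = Mul(70756, Rational(1, 14929)) = Rational(70756, 14929)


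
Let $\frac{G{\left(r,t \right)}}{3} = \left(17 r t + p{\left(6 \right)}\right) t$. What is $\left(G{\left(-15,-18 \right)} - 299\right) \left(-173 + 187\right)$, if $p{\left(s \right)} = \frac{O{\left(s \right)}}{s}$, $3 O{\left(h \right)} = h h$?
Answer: $-3475738$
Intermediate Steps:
$O{\left(h \right)} = \frac{h^{2}}{3}$ ($O{\left(h \right)} = \frac{h h}{3} = \frac{h^{2}}{3}$)
$p{\left(s \right)} = \frac{s}{3}$ ($p{\left(s \right)} = \frac{\frac{1}{3} s^{2}}{s} = \frac{s}{3}$)
$G{\left(r,t \right)} = 3 t \left(2 + 17 r t\right)$ ($G{\left(r,t \right)} = 3 \left(17 r t + \frac{1}{3} \cdot 6\right) t = 3 \left(17 r t + 2\right) t = 3 \left(2 + 17 r t\right) t = 3 t \left(2 + 17 r t\right)$)
$\left(G{\left(-15,-18 \right)} - 299\right) \left(-173 + 187\right) = \left(3 \left(-18\right) \left(2 + 17 \left(-15\right) \left(-18\right)\right) - 299\right) \left(-173 + 187\right) = \left(3 \left(-18\right) \left(2 + 4590\right) - 299\right) 14 = \left(3 \left(-18\right) 4592 - 299\right) 14 = \left(-247968 - 299\right) 14 = \left(-248267\right) 14 = -3475738$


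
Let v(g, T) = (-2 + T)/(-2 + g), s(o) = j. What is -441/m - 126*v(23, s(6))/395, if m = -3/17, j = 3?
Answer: 987099/395 ≈ 2499.0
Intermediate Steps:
s(o) = 3
m = -3/17 (m = -3*1/17 = -3/17 ≈ -0.17647)
v(g, T) = (-2 + T)/(-2 + g)
-441/m - 126*v(23, s(6))/395 = -441/(-3/17) - 126*(-2 + 3)/(395*(-2 + 23)) = -441*(-17/3) - 126/(395/((1/21))) = 2499 - 126/(395/(((1/21)*1))) = 2499 - 126/(395/(1/21)) = 2499 - 126/(395*21) = 2499 - 126/8295 = 2499 - 126*1/8295 = 2499 - 6/395 = 987099/395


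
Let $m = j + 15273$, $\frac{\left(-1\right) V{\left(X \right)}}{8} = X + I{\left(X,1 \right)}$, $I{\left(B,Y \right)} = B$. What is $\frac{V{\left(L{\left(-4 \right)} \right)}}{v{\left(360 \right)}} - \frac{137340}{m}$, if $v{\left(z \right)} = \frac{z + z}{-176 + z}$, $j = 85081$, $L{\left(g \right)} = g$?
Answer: $\frac{33840122}{2257965} \approx 14.987$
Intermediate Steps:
$V{\left(X \right)} = - 16 X$ ($V{\left(X \right)} = - 8 \left(X + X\right) = - 8 \cdot 2 X = - 16 X$)
$v{\left(z \right)} = \frac{2 z}{-176 + z}$
$m = 100354$ ($m = 85081 + 15273 = 100354$)
$\frac{V{\left(L{\left(-4 \right)} \right)}}{v{\left(360 \right)}} - \frac{137340}{m} = \frac{\left(-16\right) \left(-4\right)}{2 \cdot 360 \frac{1}{-176 + 360}} - \frac{137340}{100354} = \frac{64}{2 \cdot 360 \cdot \frac{1}{184}} - \frac{68670}{50177} = \frac{64}{\frac{90}{23}} - \frac{68670}{50177} = 64 \cdot \frac{23}{90} - \frac{68670}{50177} = \frac{736}{45} - \frac{68670}{50177} = \frac{33840122}{2257965}$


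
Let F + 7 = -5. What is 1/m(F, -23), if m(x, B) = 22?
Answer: 1/22 ≈ 0.045455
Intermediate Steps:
F = -12 (F = -7 - 5 = -12)
1/m(F, -23) = 1/22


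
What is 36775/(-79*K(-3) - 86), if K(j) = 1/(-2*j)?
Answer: -44130/119 ≈ -370.84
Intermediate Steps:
K(j) = -1/(2*j)
36775/(-79*K(-3) - 86) = 36775/(-(-79)/(2*(-3)) - 86) = 36775/(-(-79)*(-1)/(2*3) - 86) = 36775/(-79*1/6 - 86) = 36775/(-79/6 - 86) = 36775/(-595/6) = 36775*(-6/595) = -44130/119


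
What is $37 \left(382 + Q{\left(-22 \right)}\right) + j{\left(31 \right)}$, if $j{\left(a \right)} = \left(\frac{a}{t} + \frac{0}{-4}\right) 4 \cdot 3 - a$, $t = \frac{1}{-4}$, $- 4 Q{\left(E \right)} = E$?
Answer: $\frac{25637}{2} \approx 12819.0$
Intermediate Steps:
$Q{\left(E \right)} = - \frac{E}{4}$
$t = - \frac{1}{4} \approx -0.25$
$j{\left(a \right)} = - 49 a$ ($j{\left(a \right)} = \left(\frac{a}{- \frac{1}{4}} + \frac{0}{-4}\right) 4 \cdot 3 - a = \left(a \left(-4\right) + 0 \left(- \frac{1}{4}\right)\right) 4 \cdot 3 - a = \left(- 4 a + 0\right) 4 \cdot 3 - a = - 4 a 4 \cdot 3 - a = - 16 a 3 - a = - 48 a - a = - 49 a$)
$37 \left(382 + Q{\left(-22 \right)}\right) + j{\left(31 \right)} = 37 \left(382 - - \frac{11}{2}\right) - 1519 = 37 \left(382 + \frac{11}{2}\right) - 1519 = 37 \cdot \frac{775}{2} - 1519 = \frac{28675}{2} - 1519 = \frac{25637}{2}$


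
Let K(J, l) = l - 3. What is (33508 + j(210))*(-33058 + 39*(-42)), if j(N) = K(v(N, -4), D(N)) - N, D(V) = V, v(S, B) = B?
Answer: -1162489480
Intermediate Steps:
K(J, l) = -3 + l
j(N) = -3 (j(N) = (-3 + N) - N = -3)
(33508 + j(210))*(-33058 + 39*(-42)) = (33508 - 3)*(-33058 + 39*(-42)) = 33505*(-33058 - 1638) = 33505*(-34696) = -1162489480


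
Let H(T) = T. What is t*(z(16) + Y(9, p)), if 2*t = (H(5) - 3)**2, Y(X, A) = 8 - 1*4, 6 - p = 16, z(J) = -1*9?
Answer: -10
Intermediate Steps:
z(J) = -9
p = -10 (p = 6 - 1*16 = 6 - 16 = -10)
Y(X, A) = 4 (Y(X, A) = 8 - 4 = 4)
t = 2 (t = (5 - 3)**2/2 = (1/2)*2**2 = (1/2)*4 = 2)
t*(z(16) + Y(9, p)) = 2*(-9 + 4) = 2*(-5) = -10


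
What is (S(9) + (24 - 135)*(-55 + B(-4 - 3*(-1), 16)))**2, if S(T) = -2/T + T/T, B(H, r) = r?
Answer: 1518505024/81 ≈ 1.8747e+7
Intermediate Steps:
S(T) = 1 - 2/T (S(T) = -2/T + 1 = 1 - 2/T)
(S(9) + (24 - 135)*(-55 + B(-4 - 3*(-1), 16)))**2 = ((-2 + 9)/9 + (24 - 135)*(-55 + 16))**2 = ((1/9)*7 - 111*(-39))**2 = (7/9 + 4329)**2 = (38968/9)**2 = 1518505024/81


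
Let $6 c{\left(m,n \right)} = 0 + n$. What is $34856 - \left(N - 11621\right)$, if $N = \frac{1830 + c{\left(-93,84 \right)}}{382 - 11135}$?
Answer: $\frac{499769025}{10753} \approx 46477.0$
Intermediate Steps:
$c{\left(m,n \right)} = \frac{n}{6}$ ($c{\left(m,n \right)} = \frac{0 + n}{6} = \frac{n}{6}$)
$N = - \frac{1844}{10753}$ ($N = \frac{1830 + \frac{1}{6} \cdot 84}{382 - 11135} = \frac{1830 + 14}{-10753} = 1844 \left(- \frac{1}{10753}\right) = - \frac{1844}{10753} \approx -0.17149$)
$34856 - \left(N - 11621\right) = 34856 - \left(- \frac{1844}{10753} - 11621\right) = 34856 - - \frac{124962457}{10753} = 34856 + \frac{124962457}{10753} = \frac{499769025}{10753}$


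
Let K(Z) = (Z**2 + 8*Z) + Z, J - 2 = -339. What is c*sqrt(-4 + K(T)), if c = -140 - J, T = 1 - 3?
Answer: 591*I*sqrt(2) ≈ 835.8*I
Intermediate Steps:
J = -337 (J = 2 - 339 = -337)
T = -2
K(Z) = Z**2 + 9*Z
c = 197 (c = -140 - 1*(-337) = -140 + 337 = 197)
c*sqrt(-4 + K(T)) = 197*sqrt(-4 - 2*(9 - 2)) = 197*sqrt(-4 - 2*7) = 197*sqrt(-4 - 14) = 197*sqrt(-18) = 197*(3*I*sqrt(2)) = 591*I*sqrt(2)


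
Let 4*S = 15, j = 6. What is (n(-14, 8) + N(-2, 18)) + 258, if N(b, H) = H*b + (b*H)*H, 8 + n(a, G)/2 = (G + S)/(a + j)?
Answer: -7119/16 ≈ -444.94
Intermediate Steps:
S = 15/4 (S = (¼)*15 = 15/4 ≈ 3.7500)
n(a, G) = -16 + 2*(15/4 + G)/(6 + a) (n(a, G) = -16 + 2*((G + 15/4)/(a + 6)) = -16 + 2*((15/4 + G)/(6 + a)) = -16 + 2*(15/4 + G)/(6 + a))
N(b, H) = H*b + b*H² (N(b, H) = H*b + (H*b)*H = H*b + b*H²)
(n(-14, 8) + N(-2, 18)) + 258 = ((-177 - 32*(-14) + 4*8)/(2*(6 - 14)) + 18*(-2)*(1 + 18)) + 258 = ((½)*(-177 + 448 + 32)/(-8) + 18*(-2)*19) + 258 = ((½)*(-⅛)*303 - 684) + 258 = (-303/16 - 684) + 258 = -11247/16 + 258 = -7119/16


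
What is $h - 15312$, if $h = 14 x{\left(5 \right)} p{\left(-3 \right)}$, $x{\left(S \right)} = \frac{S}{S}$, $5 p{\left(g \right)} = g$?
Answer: $- \frac{76602}{5} \approx -15320.0$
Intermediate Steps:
$p{\left(g \right)} = \frac{g}{5}$
$x{\left(S \right)} = 1$
$h = - \frac{42}{5}$ ($h = 14 \cdot 1 \cdot \frac{1}{5} \left(-3\right) = 14 \left(- \frac{3}{5}\right) = - \frac{42}{5} \approx -8.4$)
$h - 15312 = - \frac{42}{5} - 15312 = - \frac{76602}{5}$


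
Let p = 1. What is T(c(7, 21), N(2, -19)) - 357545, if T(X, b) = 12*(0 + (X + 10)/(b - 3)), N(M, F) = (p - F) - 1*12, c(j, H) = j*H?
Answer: -1785841/5 ≈ -3.5717e+5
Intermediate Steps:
c(j, H) = H*j
N(M, F) = -11 - F (N(M, F) = (1 - F) - 1*12 = (1 - F) - 12 = -11 - F)
T(X, b) = 12*(10 + X)/(-3 + b) (T(X, b) = 12*(0 + (10 + X)/(-3 + b)) = 12*((10 + X)/(-3 + b)) = 12*(10 + X)/(-3 + b))
T(c(7, 21), N(2, -19)) - 357545 = 12*(10 + 21*7)/(-3 + (-11 - 1*(-19))) - 357545 = 12*(10 + 147)/(-3 + (-11 + 19)) - 357545 = 12*157/(-3 + 8) - 357545 = 12*157/5 - 357545 = 12*(⅕)*157 - 357545 = 1884/5 - 357545 = -1785841/5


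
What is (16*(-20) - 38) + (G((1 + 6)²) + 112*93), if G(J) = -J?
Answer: 10009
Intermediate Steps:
(16*(-20) - 38) + (G((1 + 6)²) + 112*93) = (16*(-20) - 38) + (-(1 + 6)² + 112*93) = (-320 - 38) + (-1*7² + 10416) = -358 + (-1*49 + 10416) = -358 + (-49 + 10416) = -358 + 10367 = 10009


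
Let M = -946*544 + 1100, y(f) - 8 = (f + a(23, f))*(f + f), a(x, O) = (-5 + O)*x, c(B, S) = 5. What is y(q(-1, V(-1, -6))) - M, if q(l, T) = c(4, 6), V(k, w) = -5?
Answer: 513582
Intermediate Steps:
q(l, T) = 5
a(x, O) = x*(-5 + O)
y(f) = 8 + 2*f*(-115 + 24*f) (y(f) = 8 + (f + 23*(-5 + f))*(f + f) = 8 + (f + (-115 + 23*f))*(2*f) = 8 + (-115 + 24*f)*(2*f) = 8 + 2*f*(-115 + 24*f))
M = -513524 (M = -514624 + 1100 = -513524)
y(q(-1, V(-1, -6))) - M = (8 - 230*5 + 48*5²) - 1*(-513524) = (8 - 1150 + 48*25) + 513524 = (8 - 1150 + 1200) + 513524 = 58 + 513524 = 513582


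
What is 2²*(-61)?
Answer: -244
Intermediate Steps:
2²*(-61) = 4*(-61) = -244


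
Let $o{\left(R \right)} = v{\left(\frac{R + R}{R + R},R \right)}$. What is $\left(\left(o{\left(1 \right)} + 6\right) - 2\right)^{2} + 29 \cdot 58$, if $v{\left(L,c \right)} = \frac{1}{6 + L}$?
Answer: $\frac{83259}{49} \approx 1699.2$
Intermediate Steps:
$o{\left(R \right)} = \frac{1}{7}$ ($o{\left(R \right)} = \frac{1}{6 + \frac{R + R}{R + R}} = \frac{1}{6 + \frac{2 R}{2 R}} = \frac{1}{6 + 2 R \frac{1}{2 R}} = \frac{1}{6 + 1} = \frac{1}{7}$)
$\left(\left(o{\left(1 \right)} + 6\right) - 2\right)^{2} + 29 \cdot 58 = \left(\left(\frac{1}{7} + 6\right) - 2\right)^{2} + 29 \cdot 58 = \left(\frac{43}{7} - 2\right)^{2} + 1682 = \left(\frac{29}{7}\right)^{2} + 1682 = \frac{841}{49} + 1682 = \frac{83259}{49}$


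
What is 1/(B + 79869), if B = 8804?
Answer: 1/88673 ≈ 1.1277e-5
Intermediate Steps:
1/(B + 79869) = 1/(8804 + 79869) = 1/88673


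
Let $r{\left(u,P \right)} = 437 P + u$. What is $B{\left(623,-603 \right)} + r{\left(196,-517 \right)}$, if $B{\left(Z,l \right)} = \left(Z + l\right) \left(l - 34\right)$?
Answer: $-238473$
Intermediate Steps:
$r{\left(u,P \right)} = u + 437 P$
$B{\left(Z,l \right)} = \left(-34 + l\right) \left(Z + l\right)$ ($B{\left(Z,l \right)} = \left(Z + l\right) \left(-34 + l\right) = \left(-34 + l\right) \left(Z + l\right)$)
$B{\left(623,-603 \right)} + r{\left(196,-517 \right)} = \left(\left(-603\right)^{2} - 21182 - -20502 + 623 \left(-603\right)\right) + \left(196 + 437 \left(-517\right)\right) = \left(363609 - 21182 + 20502 - 375669\right) + \left(196 - 225929\right) = -12740 - 225733 = -238473$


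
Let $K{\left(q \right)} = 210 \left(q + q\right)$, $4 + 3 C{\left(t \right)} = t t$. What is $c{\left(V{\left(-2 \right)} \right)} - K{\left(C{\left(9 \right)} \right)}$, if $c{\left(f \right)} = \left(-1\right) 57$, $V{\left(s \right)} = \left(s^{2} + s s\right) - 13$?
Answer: $-10837$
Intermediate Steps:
$V{\left(s \right)} = -13 + 2 s^{2}$ ($V{\left(s \right)} = \left(s^{2} + s^{2}\right) - 13 = 2 s^{2} - 13 = -13 + 2 s^{2}$)
$C{\left(t \right)} = - \frac{4}{3} + \frac{t^{2}}{3}$ ($C{\left(t \right)} = - \frac{4}{3} + \frac{t t}{3} = - \frac{4}{3} + \frac{t^{2}}{3}$)
$K{\left(q \right)} = 420 q$ ($K{\left(q \right)} = 210 \cdot 2 q = 420 q$)
$c{\left(f \right)} = -57$
$c{\left(V{\left(-2 \right)} \right)} - K{\left(C{\left(9 \right)} \right)} = -57 - 420 \left(- \frac{4}{3} + \frac{9^{2}}{3}\right) = -57 - 420 \left(- \frac{4}{3} + \frac{1}{3} \cdot 81\right) = -57 - 420 \left(- \frac{4}{3} + 27\right) = -57 - 420 \cdot \frac{77}{3} = -57 - 10780 = -10837$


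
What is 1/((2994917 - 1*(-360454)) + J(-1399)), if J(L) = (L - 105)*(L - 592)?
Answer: 1/6349835 ≈ 1.5748e-7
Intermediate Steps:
J(L) = (-592 + L)*(-105 + L) (J(L) = (-105 + L)*(-592 + L) = (-592 + L)*(-105 + L))
1/((2994917 - 1*(-360454)) + J(-1399)) = 1/((2994917 - 1*(-360454)) + (62160 + (-1399)**2 - 697*(-1399))) = 1/((2994917 + 360454) + (62160 + 1957201 + 975103)) = 1/(3355371 + 2994464) = 1/6349835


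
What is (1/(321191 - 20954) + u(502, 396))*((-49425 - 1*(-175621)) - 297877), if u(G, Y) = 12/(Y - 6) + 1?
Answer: -1151175127288/6505135 ≈ -1.7696e+5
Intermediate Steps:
u(G, Y) = 1 + 12/(-6 + Y) (u(G, Y) = 12/(-6 + Y) + 1 = 1 + 12/(-6 + Y))
(1/(321191 - 20954) + u(502, 396))*((-49425 - 1*(-175621)) - 297877) = (1/(321191 - 20954) + (6 + 396)/(-6 + 396))*((-49425 - 1*(-175621)) - 297877) = (1/300237 + 402/390)*((-49425 + 175621) - 297877) = (1/300237 + (1/390)*402)*(126196 - 297877) = (1/300237 + 67/65)*(-171681) = (20115944/19515405)*(-171681) = -1151175127288/6505135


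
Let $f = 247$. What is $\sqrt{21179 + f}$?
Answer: $\sqrt{21426} \approx 146.38$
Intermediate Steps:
$\sqrt{21179 + f} = \sqrt{21179 + 247} = \sqrt{21426}$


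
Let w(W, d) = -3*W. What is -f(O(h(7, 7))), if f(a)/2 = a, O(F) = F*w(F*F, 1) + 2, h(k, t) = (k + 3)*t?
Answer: 2057996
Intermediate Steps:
h(k, t) = t*(3 + k) (h(k, t) = (3 + k)*t = t*(3 + k))
O(F) = 2 - 3*F³ (O(F) = F*(-3*F*F) + 2 = F*(-3*F²) + 2 = -3*F³ + 2 = 2 - 3*F³)
f(a) = 2*a
-f(O(h(7, 7))) = -2*(2 - 3*343*(3 + 7)³) = -2*(2 - 3*(7*10)³) = -2*(2 - 3*70³) = -2*(2 - 3*343000) = -2*(2 - 1029000) = -2*(-1028998) = -1*(-2057996) = 2057996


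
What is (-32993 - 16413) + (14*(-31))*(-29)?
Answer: -36820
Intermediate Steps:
(-32993 - 16413) + (14*(-31))*(-29) = -49406 - 434*(-29) = -49406 + 12586 = -36820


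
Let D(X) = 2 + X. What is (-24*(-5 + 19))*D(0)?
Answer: -672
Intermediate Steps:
(-24*(-5 + 19))*D(0) = (-24*(-5 + 19))*(2 + 0) = -24*14*2 = -336*2 = -672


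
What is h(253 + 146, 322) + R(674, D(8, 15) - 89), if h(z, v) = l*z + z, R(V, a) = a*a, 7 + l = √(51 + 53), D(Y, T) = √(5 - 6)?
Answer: 5526 - 178*I + 798*√26 ≈ 9595.0 - 178.0*I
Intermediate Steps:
D(Y, T) = I (D(Y, T) = √(-1) = I)
l = -7 + 2*√26 (l = -7 + √(51 + 53) = -7 + √104 = -7 + 2*√26 ≈ 3.1980)
R(V, a) = a²
h(z, v) = z + z*(-7 + 2*√26) (h(z, v) = (-7 + 2*√26)*z + z = z*(-7 + 2*√26) + z = z + z*(-7 + 2*√26))
h(253 + 146, 322) + R(674, D(8, 15) - 89) = 2*(253 + 146)*(-3 + √26) + (I - 89)² = 2*399*(-3 + √26) + (-89 + I)² = (-2394 + 798*√26) + (-89 + I)² = -2394 + (-89 + I)² + 798*√26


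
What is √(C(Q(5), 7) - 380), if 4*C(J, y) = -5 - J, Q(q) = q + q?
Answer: I*√1535/2 ≈ 19.59*I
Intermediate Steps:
Q(q) = 2*q
C(J, y) = -5/4 - J/4 (C(J, y) = (-5 - J)/4 = -5/4 - J/4)
√(C(Q(5), 7) - 380) = √((-5/4 - 5/2) - 380) = √(-15/4 - 380) = √(-1535/4) = I*√1535/2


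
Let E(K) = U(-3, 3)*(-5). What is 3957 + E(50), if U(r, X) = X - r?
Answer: 3927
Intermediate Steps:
E(K) = -30 (E(K) = (3 - 1*(-3))*(-5) = (3 + 3)*(-5) = 6*(-5) = -30)
3957 + E(50) = 3957 - 30 = 3927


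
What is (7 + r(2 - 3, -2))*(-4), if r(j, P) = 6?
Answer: -52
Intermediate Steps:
(7 + r(2 - 3, -2))*(-4) = (7 + 6)*(-4) = 13*(-4) = -52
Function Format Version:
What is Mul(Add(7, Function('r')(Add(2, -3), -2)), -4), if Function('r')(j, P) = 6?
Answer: -52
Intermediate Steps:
Mul(Add(7, Function('r')(Add(2, -3), -2)), -4) = Mul(Add(7, 6), -4) = Mul(13, -4) = -52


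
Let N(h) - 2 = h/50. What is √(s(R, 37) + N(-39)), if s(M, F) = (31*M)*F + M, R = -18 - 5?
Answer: I*√2640278/10 ≈ 162.49*I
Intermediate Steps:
R = -23
N(h) = 2 + h/50
s(M, F) = M + 31*F*M (s(M, F) = 31*F*M + M = M + 31*F*M)
√(s(R, 37) + N(-39)) = √(-23*(1 + 31*37) + (2 + (1/50)*(-39))) = √(-23*(1 + 1147) + (2 - 39/50)) = √(-23*1148 + 61/50) = √(-26404 + 61/50) = √(-1320139/50) = I*√2640278/10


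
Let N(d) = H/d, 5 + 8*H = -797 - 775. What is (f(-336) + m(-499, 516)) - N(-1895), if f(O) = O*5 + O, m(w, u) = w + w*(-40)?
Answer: 264464623/15160 ≈ 17445.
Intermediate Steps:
m(w, u) = -39*w (m(w, u) = w - 40*w = -39*w)
f(O) = 6*O (f(O) = 5*O + O = 6*O)
H = -1577/8 (H = -5/8 + (-797 - 775)/8 = -5/8 + (1/8)*(-1572) = -5/8 - 393/2 = -1577/8 ≈ -197.13)
N(d) = -1577/(8*d)
(f(-336) + m(-499, 516)) - N(-1895) = (6*(-336) - 39*(-499)) - (-1577)/(8*(-1895)) = (-2016 + 19461) - (-1577)*(-1)/(8*1895) = 17445 - 1*1577/15160 = 17445 - 1577/15160 = 264464623/15160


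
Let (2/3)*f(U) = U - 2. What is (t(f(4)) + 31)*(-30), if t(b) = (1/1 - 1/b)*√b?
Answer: -930 - 20*√3 ≈ -964.64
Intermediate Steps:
f(U) = -3 + 3*U/2 (f(U) = 3*(U - 2)/2 = 3*(-2 + U)/2 = -3 + 3*U/2)
t(b) = √b*(1 - 1/b) (t(b) = (1*1 - 1/b)*√b = (1 - 1/b)*√b = √b*(1 - 1/b))
(t(f(4)) + 31)*(-30) = ((-1 + (-3 + (3/2)*4))/√(-3 + (3/2)*4) + 31)*(-30) = ((-1 + (-3 + 6))/√(-3 + 6) + 31)*(-30) = ((-1 + 3)/√3 + 31)*(-30) = ((√3/3)*2 + 31)*(-30) = (2*√3/3 + 31)*(-30) = (31 + 2*√3/3)*(-30) = -930 - 20*√3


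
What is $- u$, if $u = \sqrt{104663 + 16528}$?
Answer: $- \sqrt{121191} \approx -348.13$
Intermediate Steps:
$u = \sqrt{121191} \approx 348.13$
$- u = - \sqrt{121191}$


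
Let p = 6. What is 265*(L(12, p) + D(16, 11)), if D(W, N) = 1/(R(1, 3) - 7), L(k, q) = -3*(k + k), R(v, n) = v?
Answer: -114745/6 ≈ -19124.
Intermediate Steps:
L(k, q) = -6*k
D(W, N) = -⅙ (D(W, N) = 1/(1 - 7) = 1/(-6) = -⅙)
265*(L(12, p) + D(16, 11)) = 265*(-6*12 - ⅙) = 265*(-72 - ⅙) = 265*(-433/6) = -114745/6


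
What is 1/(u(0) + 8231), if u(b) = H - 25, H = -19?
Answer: 1/8187 ≈ 0.00012214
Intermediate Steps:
u(b) = -44 (u(b) = -19 - 25 = -44)
1/(u(0) + 8231) = 1/(-44 + 8231) = 1/8187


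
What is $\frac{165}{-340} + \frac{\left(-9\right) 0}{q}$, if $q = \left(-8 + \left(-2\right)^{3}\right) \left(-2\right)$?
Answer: $- \frac{33}{68} \approx -0.48529$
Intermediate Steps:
$q = 32$ ($q = \left(-8 - 8\right) \left(-2\right) = \left(-16\right) \left(-2\right) = 32$)
$\frac{165}{-340} + \frac{\left(-9\right) 0}{q} = \frac{165}{-340} + \frac{\left(-9\right) 0}{32} = 165 \left(- \frac{1}{340}\right) + 0 \cdot \frac{1}{32} = - \frac{33}{68} + 0 = - \frac{33}{68}$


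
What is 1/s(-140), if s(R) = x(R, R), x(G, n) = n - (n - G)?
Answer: -1/140 ≈ -0.0071429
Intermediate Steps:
x(G, n) = G (x(G, n) = n + (G - n) = G)
s(R) = R
1/s(-140) = 1/(-140) = -1/140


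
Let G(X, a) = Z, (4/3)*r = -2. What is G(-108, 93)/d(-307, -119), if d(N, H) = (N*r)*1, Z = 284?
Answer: 568/921 ≈ 0.61672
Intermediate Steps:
r = -3/2 (r = (¾)*(-2) = -3/2 ≈ -1.5000)
d(N, H) = -3*N/2 (d(N, H) = (N*(-3/2))*1 = -3*N/2*1 = -3*N/2)
G(X, a) = 284
G(-108, 93)/d(-307, -119) = 284/((-3/2*(-307))) = 284/(921/2) = 284*(2/921) = 568/921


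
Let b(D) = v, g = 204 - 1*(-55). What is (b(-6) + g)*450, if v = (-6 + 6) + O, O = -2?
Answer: 115650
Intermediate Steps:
g = 259 (g = 204 + 55 = 259)
v = -2 (v = (-6 + 6) - 2 = 0 - 2 = -2)
b(D) = -2
(b(-6) + g)*450 = (-2 + 259)*450 = 257*450 = 115650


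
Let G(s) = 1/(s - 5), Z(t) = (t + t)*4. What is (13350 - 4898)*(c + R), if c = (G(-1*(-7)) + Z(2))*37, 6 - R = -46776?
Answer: 400561410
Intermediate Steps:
R = 46782 (R = 6 - 1*(-46776) = 6 + 46776 = 46782)
Z(t) = 8*t (Z(t) = (2*t)*4 = 8*t)
G(s) = 1/(-5 + s)
c = 1221/2 (c = (1/(-5 - 1*(-7)) + 8*2)*37 = (1/(-5 + 7) + 16)*37 = (1/2 + 16)*37 = (½ + 16)*37 = (33/2)*37 = 1221/2 ≈ 610.50)
(13350 - 4898)*(c + R) = (13350 - 4898)*(1221/2 + 46782) = 8452*(94785/2) = 400561410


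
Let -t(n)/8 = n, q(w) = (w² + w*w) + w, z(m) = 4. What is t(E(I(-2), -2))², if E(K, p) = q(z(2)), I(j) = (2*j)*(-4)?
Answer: 82944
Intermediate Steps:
I(j) = -8*j
q(w) = w + 2*w² (q(w) = (w² + w²) + w = 2*w² + w = w + 2*w²)
E(K, p) = 36 (E(K, p) = 4*(1 + 2*4) = 4*(1 + 8) = 4*9 = 36)
t(n) = -8*n
t(E(I(-2), -2))² = (-8*36)² = (-288)² = 82944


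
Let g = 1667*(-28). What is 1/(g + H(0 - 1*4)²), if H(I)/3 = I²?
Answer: -1/44372 ≈ -2.2537e-5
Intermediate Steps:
H(I) = 3*I²
g = -46676
1/(g + H(0 - 1*4)²) = 1/(-46676 + (3*(0 - 1*4)²)²) = 1/(-46676 + (3*(0 - 4)²)²) = 1/(-46676 + (3*(-4)²)²) = 1/(-46676 + (3*16)²) = 1/(-46676 + 48²) = 1/(-46676 + 2304) = 1/(-44372) = -1/44372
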